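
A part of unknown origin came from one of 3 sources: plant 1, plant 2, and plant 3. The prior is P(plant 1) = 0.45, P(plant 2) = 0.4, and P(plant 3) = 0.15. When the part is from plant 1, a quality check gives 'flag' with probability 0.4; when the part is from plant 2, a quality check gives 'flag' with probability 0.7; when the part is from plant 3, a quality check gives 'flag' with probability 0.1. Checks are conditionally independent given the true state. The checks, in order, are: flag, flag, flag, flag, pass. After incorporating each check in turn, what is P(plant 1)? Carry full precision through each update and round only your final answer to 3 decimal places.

Apply Bayes' rule sequentially, carrying P(plant 1) forward.
After 'flag': normaliser = 0.4·0.4500 + 0.7·0.4000 + 0.1·0.1500; P(plant 1) ≈ 0.3789, P(plant 2) ≈ 0.5895, P(plant 3) ≈ 0.0316
After 'flag': normaliser = 0.4·0.3789 + 0.7·0.5895 + 0.1·0.0316; P(plant 1) ≈ 0.2672, P(plant 2) ≈ 0.7273, P(plant 3) ≈ 0.0056
After 'flag': normaliser = 0.4·0.2672 + 0.7·0.7273 + 0.1·0.0056; P(plant 1) ≈ 0.1733, P(plant 2) ≈ 0.8258, P(plant 3) ≈ 0.0009
After 'flag': normaliser = 0.4·0.1733 + 0.7·0.8258 + 0.1·0.0009; P(plant 1) ≈ 0.1071, P(plant 2) ≈ 0.8928, P(plant 3) ≈ 0.0001
After 'pass': normaliser = 0.6·0.1071 + 0.3·0.8928 + 0.9·0.0001; P(plant 1) ≈ 0.1934, P(plant 2) ≈ 0.8062, P(plant 3) ≈ 0.0004

0.193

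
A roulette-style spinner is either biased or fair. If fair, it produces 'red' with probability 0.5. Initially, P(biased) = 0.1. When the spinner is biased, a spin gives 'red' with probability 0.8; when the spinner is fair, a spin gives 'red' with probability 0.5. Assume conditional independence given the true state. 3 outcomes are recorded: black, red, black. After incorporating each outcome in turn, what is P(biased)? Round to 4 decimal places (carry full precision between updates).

Apply Bayes' rule sequentially, carrying P(biased) forward.
After 'black': P(biased) = 0.2·0.1000 / (0.2·0.1000 + 0.5·0.9000) ≈ 0.0426
After 'red': P(biased) = 0.8·0.0426 / (0.8·0.0426 + 0.5·0.9574) ≈ 0.0664
After 'black': P(biased) = 0.2·0.0664 / (0.2·0.0664 + 0.5·0.9336) ≈ 0.0277

0.0277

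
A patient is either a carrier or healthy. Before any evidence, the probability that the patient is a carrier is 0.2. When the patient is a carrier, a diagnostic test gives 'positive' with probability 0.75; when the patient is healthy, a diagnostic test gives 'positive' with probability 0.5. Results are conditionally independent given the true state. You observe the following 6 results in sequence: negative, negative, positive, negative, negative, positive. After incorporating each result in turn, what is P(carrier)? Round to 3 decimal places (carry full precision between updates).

Each posterior becomes the prior for the next update.
After 'negative': P(carrier) = 0.25·0.2000 / (0.25·0.2000 + 0.5·0.8000) ≈ 0.1111
After 'negative': P(carrier) = 0.25·0.1111 / (0.25·0.1111 + 0.5·0.8889) ≈ 0.0588
After 'positive': P(carrier) = 0.75·0.0588 / (0.75·0.0588 + 0.5·0.9412) ≈ 0.0857
After 'negative': P(carrier) = 0.25·0.0857 / (0.25·0.0857 + 0.5·0.9143) ≈ 0.0448
After 'negative': P(carrier) = 0.25·0.0448 / (0.25·0.0448 + 0.5·0.9552) ≈ 0.0229
After 'positive': P(carrier) = 0.75·0.0229 / (0.75·0.0229 + 0.5·0.9771) ≈ 0.0340

0.034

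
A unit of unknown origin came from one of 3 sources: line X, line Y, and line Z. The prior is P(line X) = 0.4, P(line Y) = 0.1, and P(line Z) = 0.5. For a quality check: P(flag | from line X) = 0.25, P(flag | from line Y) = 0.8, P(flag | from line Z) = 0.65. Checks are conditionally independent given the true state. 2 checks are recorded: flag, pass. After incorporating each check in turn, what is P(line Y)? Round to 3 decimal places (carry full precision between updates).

After 'flag': normaliser = 0.25·0.4000 + 0.8·0.1000 + 0.65·0.5000; P(line X) ≈ 0.1980, P(line Y) ≈ 0.1584, P(line Z) ≈ 0.6436
After 'pass': normaliser = 0.75·0.1980 + 0.2·0.1584 + 0.35·0.6436; P(line X) ≈ 0.3663, P(line Y) ≈ 0.0781, P(line Z) ≈ 0.5556

0.078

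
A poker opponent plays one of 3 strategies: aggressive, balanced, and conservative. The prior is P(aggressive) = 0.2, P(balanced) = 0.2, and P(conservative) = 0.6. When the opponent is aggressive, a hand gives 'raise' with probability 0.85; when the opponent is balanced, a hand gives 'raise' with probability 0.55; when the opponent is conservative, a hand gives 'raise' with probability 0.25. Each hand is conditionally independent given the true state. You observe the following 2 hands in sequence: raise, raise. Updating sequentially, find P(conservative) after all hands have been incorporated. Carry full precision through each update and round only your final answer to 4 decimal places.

0.1546

After 'raise': normaliser = 0.85·0.2000 + 0.55·0.2000 + 0.25·0.6000; P(aggressive) ≈ 0.3953, P(balanced) ≈ 0.2558, P(conservative) ≈ 0.3488
After 'raise': normaliser = 0.85·0.3953 + 0.55·0.2558 + 0.25·0.3488; P(aggressive) ≈ 0.5959, P(balanced) ≈ 0.2495, P(conservative) ≈ 0.1546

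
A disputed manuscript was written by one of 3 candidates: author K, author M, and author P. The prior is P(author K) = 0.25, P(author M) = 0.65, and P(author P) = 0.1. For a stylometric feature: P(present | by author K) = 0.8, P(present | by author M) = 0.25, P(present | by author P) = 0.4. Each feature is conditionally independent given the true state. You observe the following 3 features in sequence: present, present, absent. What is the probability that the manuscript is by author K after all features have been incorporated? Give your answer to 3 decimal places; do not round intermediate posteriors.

After 'present': normaliser = 0.8·0.2500 + 0.25·0.6500 + 0.4·0.1000; P(author K) ≈ 0.4969, P(author M) ≈ 0.4037, P(author P) ≈ 0.0994
After 'present': normaliser = 0.8·0.4969 + 0.25·0.4037 + 0.4·0.0994; P(author K) ≈ 0.7386, P(author M) ≈ 0.1875, P(author P) ≈ 0.0739
After 'absent': normaliser = 0.2·0.7386 + 0.75·0.1875 + 0.6·0.0739; P(author K) ≈ 0.4440, P(author M) ≈ 0.4228, P(author P) ≈ 0.1332

0.444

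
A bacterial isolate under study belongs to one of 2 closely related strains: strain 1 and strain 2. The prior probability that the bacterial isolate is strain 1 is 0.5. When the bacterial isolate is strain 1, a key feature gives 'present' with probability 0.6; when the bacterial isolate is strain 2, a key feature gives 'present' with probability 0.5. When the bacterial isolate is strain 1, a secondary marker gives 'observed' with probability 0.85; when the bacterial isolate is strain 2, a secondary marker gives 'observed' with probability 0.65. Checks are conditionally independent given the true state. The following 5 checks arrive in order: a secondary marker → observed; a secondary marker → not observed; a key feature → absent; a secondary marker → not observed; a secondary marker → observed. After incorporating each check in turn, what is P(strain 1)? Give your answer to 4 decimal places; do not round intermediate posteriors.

0.2008

Apply Bayes' rule sequentially, carrying P(strain 1) forward.
After a secondary marker='observed': P(strain 1) = 0.85·0.5000 / (0.85·0.5000 + 0.65·0.5000) ≈ 0.5667
After a secondary marker='not observed': P(strain 1) = 0.15·0.5667 / (0.15·0.5667 + 0.35·0.4333) ≈ 0.3592
After a key feature='absent': P(strain 1) = 0.4·0.3592 / (0.4·0.3592 + 0.5·0.6408) ≈ 0.3096
After a secondary marker='not observed': P(strain 1) = 0.15·0.3096 / (0.15·0.3096 + 0.35·0.6904) ≈ 0.1612
After a secondary marker='observed': P(strain 1) = 0.85·0.1612 / (0.85·0.1612 + 0.65·0.8388) ≈ 0.2008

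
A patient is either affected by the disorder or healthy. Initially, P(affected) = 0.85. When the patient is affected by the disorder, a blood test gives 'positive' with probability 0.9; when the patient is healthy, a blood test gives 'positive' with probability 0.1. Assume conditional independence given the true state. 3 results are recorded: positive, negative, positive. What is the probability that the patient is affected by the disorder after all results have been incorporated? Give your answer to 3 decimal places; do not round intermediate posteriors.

0.981

Each posterior becomes the prior for the next update.
After 'positive': P(affected) = 0.9·0.8500 / (0.9·0.8500 + 0.1·0.1500) ≈ 0.9808
After 'negative': P(affected) = 0.1·0.9808 / (0.1·0.9808 + 0.9·0.0192) ≈ 0.8500
After 'positive': P(affected) = 0.9·0.8500 / (0.9·0.8500 + 0.1·0.1500) ≈ 0.9808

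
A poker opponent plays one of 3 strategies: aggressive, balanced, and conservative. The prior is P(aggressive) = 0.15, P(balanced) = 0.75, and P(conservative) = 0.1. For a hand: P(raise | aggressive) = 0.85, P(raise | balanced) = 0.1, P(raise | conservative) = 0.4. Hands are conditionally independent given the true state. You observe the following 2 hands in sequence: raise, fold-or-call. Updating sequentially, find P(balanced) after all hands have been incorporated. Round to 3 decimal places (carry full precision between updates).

After 'raise': normaliser = 0.85·0.1500 + 0.1·0.7500 + 0.4·0.1000; P(aggressive) ≈ 0.5258, P(balanced) ≈ 0.3093, P(conservative) ≈ 0.1649
After 'fold-or-call': normaliser = 0.15·0.5258 + 0.9·0.3093 + 0.6·0.1649; P(aggressive) ≈ 0.1729, P(balanced) ≈ 0.6102, P(conservative) ≈ 0.2169

0.610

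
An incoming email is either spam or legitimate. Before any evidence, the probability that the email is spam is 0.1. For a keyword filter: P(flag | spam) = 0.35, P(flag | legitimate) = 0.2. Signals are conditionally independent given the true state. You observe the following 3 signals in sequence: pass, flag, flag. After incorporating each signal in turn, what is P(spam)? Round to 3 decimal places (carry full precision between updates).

Each posterior becomes the prior for the next update.
After 'pass': P(spam) = 0.65·0.1000 / (0.65·0.1000 + 0.8·0.9000) ≈ 0.0828
After 'flag': P(spam) = 0.35·0.0828 / (0.35·0.0828 + 0.2·0.9172) ≈ 0.1364
After 'flag': P(spam) = 0.35·0.1364 / (0.35·0.1364 + 0.2·0.8636) ≈ 0.2166

0.217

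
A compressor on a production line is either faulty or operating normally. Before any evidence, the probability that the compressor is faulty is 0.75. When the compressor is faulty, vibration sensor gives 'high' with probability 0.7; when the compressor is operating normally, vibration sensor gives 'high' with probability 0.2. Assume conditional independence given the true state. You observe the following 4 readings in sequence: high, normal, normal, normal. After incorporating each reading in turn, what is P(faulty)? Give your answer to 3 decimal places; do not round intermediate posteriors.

0.356

After 'high': P(faulty) = 0.7·0.7500 / (0.7·0.7500 + 0.2·0.2500) ≈ 0.9130
After 'normal': P(faulty) = 0.3·0.9130 / (0.3·0.9130 + 0.8·0.0870) ≈ 0.7975
After 'normal': P(faulty) = 0.3·0.7975 / (0.3·0.7975 + 0.8·0.2025) ≈ 0.5962
After 'normal': P(faulty) = 0.3·0.5962 / (0.3·0.5962 + 0.8·0.4038) ≈ 0.3564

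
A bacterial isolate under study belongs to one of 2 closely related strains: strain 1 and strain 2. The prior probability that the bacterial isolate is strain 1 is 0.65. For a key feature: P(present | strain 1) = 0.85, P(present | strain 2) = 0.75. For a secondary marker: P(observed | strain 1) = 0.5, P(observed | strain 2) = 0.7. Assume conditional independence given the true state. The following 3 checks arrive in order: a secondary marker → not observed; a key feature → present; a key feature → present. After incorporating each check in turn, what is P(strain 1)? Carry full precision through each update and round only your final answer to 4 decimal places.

0.7990

After a secondary marker='not observed': P(strain 1) = 0.5·0.6500 / (0.5·0.6500 + 0.3·0.3500) ≈ 0.7558
After a key feature='present': P(strain 1) = 0.85·0.7558 / (0.85·0.7558 + 0.75·0.2442) ≈ 0.7782
After a key feature='present': P(strain 1) = 0.85·0.7782 / (0.85·0.7782 + 0.75·0.2218) ≈ 0.7990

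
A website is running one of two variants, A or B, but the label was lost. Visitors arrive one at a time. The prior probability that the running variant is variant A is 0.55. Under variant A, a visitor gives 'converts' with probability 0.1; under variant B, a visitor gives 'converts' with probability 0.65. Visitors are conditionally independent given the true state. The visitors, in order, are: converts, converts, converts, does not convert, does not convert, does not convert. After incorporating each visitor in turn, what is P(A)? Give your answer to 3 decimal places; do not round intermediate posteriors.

Apply Bayes' rule sequentially, carrying P(A) forward.
After 'converts': P(A) = 0.1·0.5500 / (0.1·0.5500 + 0.65·0.4500) ≈ 0.1583
After 'converts': P(A) = 0.1·0.1583 / (0.1·0.1583 + 0.65·0.8417) ≈ 0.0281
After 'converts': P(A) = 0.1·0.0281 / (0.1·0.0281 + 0.65·0.9719) ≈ 0.0044
After 'does not convert': P(A) = 0.9·0.0044 / (0.9·0.0044 + 0.35·0.9956) ≈ 0.0113
After 'does not convert': P(A) = 0.9·0.0113 / (0.9·0.0113 + 0.35·0.9887) ≈ 0.0286
After 'does not convert': P(A) = 0.9·0.0286 / (0.9·0.0286 + 0.35·0.9714) ≈ 0.0703

0.070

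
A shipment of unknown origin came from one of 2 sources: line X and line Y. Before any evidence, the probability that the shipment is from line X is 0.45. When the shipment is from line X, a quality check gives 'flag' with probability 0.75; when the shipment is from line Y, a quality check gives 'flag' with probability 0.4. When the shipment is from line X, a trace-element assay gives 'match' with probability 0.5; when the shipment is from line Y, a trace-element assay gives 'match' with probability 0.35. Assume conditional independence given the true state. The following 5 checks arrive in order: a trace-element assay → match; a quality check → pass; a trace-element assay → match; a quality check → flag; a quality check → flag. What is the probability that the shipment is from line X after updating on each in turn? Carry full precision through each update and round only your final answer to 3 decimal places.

0.710

After a trace-element assay='match': P(line X) = 0.5·0.4500 / (0.5·0.4500 + 0.35·0.5500) ≈ 0.5389
After a quality check='pass': P(line X) = 0.25·0.5389 / (0.25·0.5389 + 0.6·0.4611) ≈ 0.3275
After a trace-element assay='match': P(line X) = 0.5·0.3275 / (0.5·0.3275 + 0.35·0.6725) ≈ 0.4103
After a quality check='flag': P(line X) = 0.75·0.4103 / (0.75·0.4103 + 0.4·0.5897) ≈ 0.5661
After a quality check='flag': P(line X) = 0.75·0.5661 / (0.75·0.5661 + 0.4·0.4339) ≈ 0.7098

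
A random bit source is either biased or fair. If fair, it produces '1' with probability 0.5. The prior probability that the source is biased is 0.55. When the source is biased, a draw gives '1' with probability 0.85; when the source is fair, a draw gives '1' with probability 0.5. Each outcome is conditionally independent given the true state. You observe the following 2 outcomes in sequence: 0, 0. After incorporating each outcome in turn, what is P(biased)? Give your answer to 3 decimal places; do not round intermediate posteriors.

Apply Bayes' rule sequentially, carrying P(biased) forward.
After '0': P(biased) = 0.15·0.5500 / (0.15·0.5500 + 0.5·0.4500) ≈ 0.2683
After '0': P(biased) = 0.15·0.2683 / (0.15·0.2683 + 0.5·0.7317) ≈ 0.0991

0.099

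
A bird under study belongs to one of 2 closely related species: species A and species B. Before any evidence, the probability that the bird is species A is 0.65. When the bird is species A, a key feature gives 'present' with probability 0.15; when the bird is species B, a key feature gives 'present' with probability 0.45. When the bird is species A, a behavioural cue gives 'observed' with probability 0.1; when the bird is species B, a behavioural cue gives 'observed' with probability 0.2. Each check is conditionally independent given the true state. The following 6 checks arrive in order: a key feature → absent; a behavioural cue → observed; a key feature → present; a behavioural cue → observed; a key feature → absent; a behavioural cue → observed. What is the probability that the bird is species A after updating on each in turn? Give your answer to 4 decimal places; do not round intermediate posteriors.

0.1560

After a key feature='absent': P(species A) = 0.85·0.6500 / (0.85·0.6500 + 0.55·0.3500) ≈ 0.7416
After a behavioural cue='observed': P(species A) = 0.1·0.7416 / (0.1·0.7416 + 0.2·0.2584) ≈ 0.5893
After a key feature='present': P(species A) = 0.15·0.5893 / (0.15·0.5893 + 0.45·0.4107) ≈ 0.3236
After a behavioural cue='observed': P(species A) = 0.1·0.3236 / (0.1·0.3236 + 0.2·0.6764) ≈ 0.1930
After a key feature='absent': P(species A) = 0.85·0.1930 / (0.85·0.1930 + 0.55·0.8070) ≈ 0.2699
After a behavioural cue='observed': P(species A) = 0.1·0.2699 / (0.1·0.2699 + 0.2·0.7301) ≈ 0.1560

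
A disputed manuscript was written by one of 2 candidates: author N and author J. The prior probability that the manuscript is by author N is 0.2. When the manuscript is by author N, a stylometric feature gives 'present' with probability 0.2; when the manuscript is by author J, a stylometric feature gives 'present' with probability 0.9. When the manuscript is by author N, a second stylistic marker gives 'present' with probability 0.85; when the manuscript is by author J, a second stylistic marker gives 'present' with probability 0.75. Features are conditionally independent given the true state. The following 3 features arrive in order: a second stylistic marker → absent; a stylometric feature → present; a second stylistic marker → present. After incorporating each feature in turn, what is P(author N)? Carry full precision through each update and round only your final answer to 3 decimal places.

0.036

After a second stylistic marker='absent': P(author N) = 0.15·0.2000 / (0.15·0.2000 + 0.25·0.8000) ≈ 0.1304
After a stylometric feature='present': P(author N) = 0.2·0.1304 / (0.2·0.1304 + 0.9·0.8696) ≈ 0.0323
After a second stylistic marker='present': P(author N) = 0.85·0.0323 / (0.85·0.0323 + 0.75·0.9677) ≈ 0.0364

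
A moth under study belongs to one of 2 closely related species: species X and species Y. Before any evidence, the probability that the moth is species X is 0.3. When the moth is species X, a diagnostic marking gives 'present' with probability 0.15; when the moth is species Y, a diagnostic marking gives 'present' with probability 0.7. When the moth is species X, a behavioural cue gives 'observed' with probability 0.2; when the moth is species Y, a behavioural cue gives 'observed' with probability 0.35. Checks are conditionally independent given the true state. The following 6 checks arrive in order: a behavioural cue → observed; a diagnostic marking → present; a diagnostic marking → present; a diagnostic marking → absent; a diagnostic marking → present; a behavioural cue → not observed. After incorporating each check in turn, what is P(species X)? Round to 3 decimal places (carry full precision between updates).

0.008

After a behavioural cue='observed': P(species X) = 0.2·0.3000 / (0.2·0.3000 + 0.35·0.7000) ≈ 0.1967
After a diagnostic marking='present': P(species X) = 0.15·0.1967 / (0.15·0.1967 + 0.7·0.8033) ≈ 0.0499
After a diagnostic marking='present': P(species X) = 0.15·0.0499 / (0.15·0.0499 + 0.7·0.9501) ≈ 0.0111
After a diagnostic marking='absent': P(species X) = 0.85·0.0111 / (0.85·0.0111 + 0.3·0.9889) ≈ 0.0309
After a diagnostic marking='present': P(species X) = 0.15·0.0309 / (0.15·0.0309 + 0.7·0.9691) ≈ 0.0068
After a behavioural cue='not observed': P(species X) = 0.8·0.0068 / (0.8·0.0068 + 0.65·0.9932) ≈ 0.0083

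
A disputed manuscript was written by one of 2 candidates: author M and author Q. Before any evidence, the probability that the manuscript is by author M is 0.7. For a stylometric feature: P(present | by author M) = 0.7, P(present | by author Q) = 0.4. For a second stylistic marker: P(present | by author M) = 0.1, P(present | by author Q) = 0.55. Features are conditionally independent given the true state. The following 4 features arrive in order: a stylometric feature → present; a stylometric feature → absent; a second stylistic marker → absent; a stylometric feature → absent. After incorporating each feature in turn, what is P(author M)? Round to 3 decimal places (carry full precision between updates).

0.671

After a stylometric feature='present': P(author M) = 0.7·0.7000 / (0.7·0.7000 + 0.4·0.3000) ≈ 0.8033
After a stylometric feature='absent': P(author M) = 0.3·0.8033 / (0.3·0.8033 + 0.6·0.1967) ≈ 0.6712
After a second stylistic marker='absent': P(author M) = 0.9·0.6712 / (0.9·0.6712 + 0.45·0.3288) ≈ 0.8033
After a stylometric feature='absent': P(author M) = 0.3·0.8033 / (0.3·0.8033 + 0.6·0.1967) ≈ 0.6712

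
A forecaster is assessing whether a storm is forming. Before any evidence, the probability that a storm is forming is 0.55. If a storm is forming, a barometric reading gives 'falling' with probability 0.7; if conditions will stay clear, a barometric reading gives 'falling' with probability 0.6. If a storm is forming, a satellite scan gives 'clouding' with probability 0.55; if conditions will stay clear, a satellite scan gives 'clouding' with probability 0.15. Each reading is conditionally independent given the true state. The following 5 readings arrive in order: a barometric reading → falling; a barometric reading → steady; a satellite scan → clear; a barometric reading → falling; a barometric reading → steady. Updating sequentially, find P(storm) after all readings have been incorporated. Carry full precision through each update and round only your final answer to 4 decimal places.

0.3313

Each posterior becomes the prior for the next update.
After a barometric reading='falling': P(storm) = 0.7·0.5500 / (0.7·0.5500 + 0.6·0.4500) ≈ 0.5878
After a barometric reading='steady': P(storm) = 0.3·0.5878 / (0.3·0.5878 + 0.4·0.4122) ≈ 0.5168
After a satellite scan='clear': P(storm) = 0.45·0.5168 / (0.45·0.5168 + 0.85·0.4832) ≈ 0.3615
After a barometric reading='falling': P(storm) = 0.7·0.3615 / (0.7·0.3615 + 0.6·0.6385) ≈ 0.3978
After a barometric reading='steady': P(storm) = 0.3·0.3978 / (0.3·0.3978 + 0.4·0.6022) ≈ 0.3313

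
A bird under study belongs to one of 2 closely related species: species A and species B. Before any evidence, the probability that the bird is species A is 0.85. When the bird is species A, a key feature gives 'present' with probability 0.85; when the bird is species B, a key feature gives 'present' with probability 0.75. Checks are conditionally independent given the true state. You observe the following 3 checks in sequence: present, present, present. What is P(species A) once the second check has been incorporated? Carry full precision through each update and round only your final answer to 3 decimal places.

Apply Bayes' rule sequentially, carrying P(species A) forward.
After 'present': P(species A) = 0.85·0.8500 / (0.85·0.8500 + 0.75·0.1500) ≈ 0.8653
After 'present': P(species A) = 0.85·0.8653 / (0.85·0.8653 + 0.75·0.1347) ≈ 0.8792

0.879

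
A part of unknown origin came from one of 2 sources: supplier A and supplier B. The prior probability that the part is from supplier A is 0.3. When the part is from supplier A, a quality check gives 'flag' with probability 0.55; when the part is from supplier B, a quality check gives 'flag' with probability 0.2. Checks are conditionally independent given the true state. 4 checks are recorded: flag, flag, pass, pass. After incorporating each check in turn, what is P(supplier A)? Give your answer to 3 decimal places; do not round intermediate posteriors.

After 'flag': P(supplier A) = 0.55·0.3000 / (0.55·0.3000 + 0.2·0.7000) ≈ 0.5410
After 'flag': P(supplier A) = 0.55·0.5410 / (0.55·0.5410 + 0.2·0.4590) ≈ 0.7642
After 'pass': P(supplier A) = 0.45·0.7642 / (0.45·0.7642 + 0.8·0.2358) ≈ 0.6458
After 'pass': P(supplier A) = 0.45·0.6458 / (0.45·0.6458 + 0.8·0.3542) ≈ 0.5063

0.506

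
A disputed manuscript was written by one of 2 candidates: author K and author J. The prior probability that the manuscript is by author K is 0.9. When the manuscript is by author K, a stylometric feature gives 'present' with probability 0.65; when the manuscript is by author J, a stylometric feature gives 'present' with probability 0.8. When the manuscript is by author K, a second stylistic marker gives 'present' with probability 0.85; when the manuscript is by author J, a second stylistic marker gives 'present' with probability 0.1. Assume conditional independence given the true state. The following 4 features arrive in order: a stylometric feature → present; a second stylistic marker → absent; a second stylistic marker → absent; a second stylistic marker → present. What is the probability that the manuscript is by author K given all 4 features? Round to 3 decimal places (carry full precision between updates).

0.633

After a stylometric feature='present': P(author K) = 0.65·0.9000 / (0.65·0.9000 + 0.8·0.1000) ≈ 0.8797
After a second stylistic marker='absent': P(author K) = 0.15·0.8797 / (0.15·0.8797 + 0.9·0.1203) ≈ 0.5493
After a second stylistic marker='absent': P(author K) = 0.15·0.5493 / (0.15·0.5493 + 0.9·0.4507) ≈ 0.1688
After a second stylistic marker='present': P(author K) = 0.85·0.1688 / (0.85·0.1688 + 0.1·0.8312) ≈ 0.6332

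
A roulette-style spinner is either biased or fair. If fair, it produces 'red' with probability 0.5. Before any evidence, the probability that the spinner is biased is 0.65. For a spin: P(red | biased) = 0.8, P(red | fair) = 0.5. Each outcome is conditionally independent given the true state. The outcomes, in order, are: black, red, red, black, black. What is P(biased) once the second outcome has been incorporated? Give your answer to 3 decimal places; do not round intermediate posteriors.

After 'black': P(biased) = 0.2·0.6500 / (0.2·0.6500 + 0.5·0.3500) ≈ 0.4262
After 'red': P(biased) = 0.8·0.4262 / (0.8·0.4262 + 0.5·0.5738) ≈ 0.5431

0.543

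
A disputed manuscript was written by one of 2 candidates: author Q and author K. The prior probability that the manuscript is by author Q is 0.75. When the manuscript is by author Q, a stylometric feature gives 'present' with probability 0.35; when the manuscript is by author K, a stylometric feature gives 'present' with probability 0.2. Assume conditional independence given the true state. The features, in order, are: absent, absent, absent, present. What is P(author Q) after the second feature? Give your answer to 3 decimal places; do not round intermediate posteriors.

0.664

After 'absent': P(author Q) = 0.65·0.7500 / (0.65·0.7500 + 0.8·0.2500) ≈ 0.7091
After 'absent': P(author Q) = 0.65·0.7091 / (0.65·0.7091 + 0.8·0.2909) ≈ 0.6645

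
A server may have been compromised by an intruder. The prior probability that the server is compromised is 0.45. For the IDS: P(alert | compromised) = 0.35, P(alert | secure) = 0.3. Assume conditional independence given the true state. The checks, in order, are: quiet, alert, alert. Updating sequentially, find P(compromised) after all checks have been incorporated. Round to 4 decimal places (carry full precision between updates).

After 'quiet': P(compromised) = 0.65·0.4500 / (0.65·0.4500 + 0.7·0.5500) ≈ 0.4317
After 'alert': P(compromised) = 0.35·0.4317 / (0.35·0.4317 + 0.3·0.5683) ≈ 0.4699
After 'alert': P(compromised) = 0.35·0.4699 / (0.35·0.4699 + 0.3·0.5301) ≈ 0.5084

0.5084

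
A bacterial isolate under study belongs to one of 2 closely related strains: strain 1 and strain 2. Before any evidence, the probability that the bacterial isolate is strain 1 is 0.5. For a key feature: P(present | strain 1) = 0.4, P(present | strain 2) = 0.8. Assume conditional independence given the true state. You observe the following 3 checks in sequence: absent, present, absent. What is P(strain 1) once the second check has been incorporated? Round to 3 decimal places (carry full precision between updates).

After 'absent': P(strain 1) = 0.6·0.5000 / (0.6·0.5000 + 0.2·0.5000) ≈ 0.7500
After 'present': P(strain 1) = 0.4·0.7500 / (0.4·0.7500 + 0.8·0.2500) ≈ 0.6000

0.600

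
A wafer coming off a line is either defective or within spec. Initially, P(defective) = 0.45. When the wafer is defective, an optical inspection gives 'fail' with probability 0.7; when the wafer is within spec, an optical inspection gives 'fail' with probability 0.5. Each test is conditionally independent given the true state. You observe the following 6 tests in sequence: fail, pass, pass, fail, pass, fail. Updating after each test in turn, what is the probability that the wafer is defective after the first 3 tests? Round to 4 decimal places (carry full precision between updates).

After 'fail': P(defective) = 0.7·0.4500 / (0.7·0.4500 + 0.5·0.5500) ≈ 0.5339
After 'pass': P(defective) = 0.3·0.5339 / (0.3·0.5339 + 0.5·0.4661) ≈ 0.4073
After 'pass': P(defective) = 0.3·0.4073 / (0.3·0.4073 + 0.5·0.5927) ≈ 0.2920

0.2920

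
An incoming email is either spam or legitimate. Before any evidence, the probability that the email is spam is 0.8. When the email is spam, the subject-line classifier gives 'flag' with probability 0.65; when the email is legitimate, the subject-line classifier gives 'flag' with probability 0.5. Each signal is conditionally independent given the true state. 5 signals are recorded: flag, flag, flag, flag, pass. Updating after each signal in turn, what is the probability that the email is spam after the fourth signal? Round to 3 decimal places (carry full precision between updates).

After 'flag': P(spam) = 0.65·0.8000 / (0.65·0.8000 + 0.5·0.2000) ≈ 0.8387
After 'flag': P(spam) = 0.65·0.8387 / (0.65·0.8387 + 0.5·0.1613) ≈ 0.8711
After 'flag': P(spam) = 0.65·0.8711 / (0.65·0.8711 + 0.5·0.1289) ≈ 0.8978
After 'flag': P(spam) = 0.65·0.8978 / (0.65·0.8978 + 0.5·0.1022) ≈ 0.9195

0.920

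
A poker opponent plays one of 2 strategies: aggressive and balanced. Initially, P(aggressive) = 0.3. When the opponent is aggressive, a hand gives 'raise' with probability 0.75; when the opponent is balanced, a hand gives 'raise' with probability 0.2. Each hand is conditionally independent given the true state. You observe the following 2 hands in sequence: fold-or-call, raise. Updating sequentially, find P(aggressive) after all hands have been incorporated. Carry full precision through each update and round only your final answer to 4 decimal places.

0.3343

Apply Bayes' rule sequentially, carrying P(aggressive) forward.
After 'fold-or-call': P(aggressive) = 0.25·0.3000 / (0.25·0.3000 + 0.8·0.7000) ≈ 0.1181
After 'raise': P(aggressive) = 0.75·0.1181 / (0.75·0.1181 + 0.2·0.8819) ≈ 0.3343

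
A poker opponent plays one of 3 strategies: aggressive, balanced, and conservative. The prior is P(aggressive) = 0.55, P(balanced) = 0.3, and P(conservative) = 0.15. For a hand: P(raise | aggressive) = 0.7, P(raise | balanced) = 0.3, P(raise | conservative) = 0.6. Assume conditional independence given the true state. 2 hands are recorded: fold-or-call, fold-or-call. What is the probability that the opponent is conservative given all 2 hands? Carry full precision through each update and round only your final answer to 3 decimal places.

0.109

After 'fold-or-call': normaliser = 0.3·0.5500 + 0.7·0.3000 + 0.4·0.1500; P(aggressive) ≈ 0.3793, P(balanced) ≈ 0.4828, P(conservative) ≈ 0.1379
After 'fold-or-call': normaliser = 0.3·0.3793 + 0.7·0.4828 + 0.4·0.1379; P(aggressive) ≈ 0.2245, P(balanced) ≈ 0.6667, P(conservative) ≈ 0.1088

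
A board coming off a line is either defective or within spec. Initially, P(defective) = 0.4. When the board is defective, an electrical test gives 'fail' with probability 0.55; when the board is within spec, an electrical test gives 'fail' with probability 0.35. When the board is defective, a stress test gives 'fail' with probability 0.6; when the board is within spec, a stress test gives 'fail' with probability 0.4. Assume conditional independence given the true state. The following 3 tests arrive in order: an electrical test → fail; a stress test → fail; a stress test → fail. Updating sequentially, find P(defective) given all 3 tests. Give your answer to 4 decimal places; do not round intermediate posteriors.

0.7021

After an electrical test='fail': P(defective) = 0.55·0.4000 / (0.55·0.4000 + 0.35·0.6000) ≈ 0.5116
After a stress test='fail': P(defective) = 0.6·0.5116 / (0.6·0.5116 + 0.4·0.4884) ≈ 0.6111
After a stress test='fail': P(defective) = 0.6·0.6111 / (0.6·0.6111 + 0.4·0.3889) ≈ 0.7021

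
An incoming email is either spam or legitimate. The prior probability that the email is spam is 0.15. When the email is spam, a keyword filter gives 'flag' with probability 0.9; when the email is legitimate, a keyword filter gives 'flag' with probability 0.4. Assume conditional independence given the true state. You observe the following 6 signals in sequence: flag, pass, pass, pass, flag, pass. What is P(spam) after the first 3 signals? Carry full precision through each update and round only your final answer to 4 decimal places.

After 'flag': P(spam) = 0.9·0.1500 / (0.9·0.1500 + 0.4·0.8500) ≈ 0.2842
After 'pass': P(spam) = 0.1·0.2842 / (0.1·0.2842 + 0.6·0.7158) ≈ 0.0621
After 'pass': P(spam) = 0.1·0.0621 / (0.1·0.0621 + 0.6·0.9379) ≈ 0.0109

0.0109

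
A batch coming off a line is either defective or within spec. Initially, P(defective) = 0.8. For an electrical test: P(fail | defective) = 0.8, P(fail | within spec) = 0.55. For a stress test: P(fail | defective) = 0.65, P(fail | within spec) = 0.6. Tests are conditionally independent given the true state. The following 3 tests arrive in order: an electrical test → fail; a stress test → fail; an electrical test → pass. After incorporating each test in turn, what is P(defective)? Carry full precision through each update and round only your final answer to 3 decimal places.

Apply Bayes' rule sequentially, carrying P(defective) forward.
After an electrical test='fail': P(defective) = 0.8·0.8000 / (0.8·0.8000 + 0.55·0.2000) ≈ 0.8533
After a stress test='fail': P(defective) = 0.65·0.8533 / (0.65·0.8533 + 0.6·0.1467) ≈ 0.8631
After an electrical test='pass': P(defective) = 0.2·0.8631 / (0.2·0.8631 + 0.45·0.1369) ≈ 0.7369

0.737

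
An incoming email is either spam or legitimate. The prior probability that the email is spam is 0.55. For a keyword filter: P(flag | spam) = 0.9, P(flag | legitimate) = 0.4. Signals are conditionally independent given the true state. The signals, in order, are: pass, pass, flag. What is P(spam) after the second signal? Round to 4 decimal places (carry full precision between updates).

0.0328

Apply Bayes' rule sequentially, carrying P(spam) forward.
After 'pass': P(spam) = 0.1·0.5500 / (0.1·0.5500 + 0.6·0.4500) ≈ 0.1692
After 'pass': P(spam) = 0.1·0.1692 / (0.1·0.1692 + 0.6·0.8308) ≈ 0.0328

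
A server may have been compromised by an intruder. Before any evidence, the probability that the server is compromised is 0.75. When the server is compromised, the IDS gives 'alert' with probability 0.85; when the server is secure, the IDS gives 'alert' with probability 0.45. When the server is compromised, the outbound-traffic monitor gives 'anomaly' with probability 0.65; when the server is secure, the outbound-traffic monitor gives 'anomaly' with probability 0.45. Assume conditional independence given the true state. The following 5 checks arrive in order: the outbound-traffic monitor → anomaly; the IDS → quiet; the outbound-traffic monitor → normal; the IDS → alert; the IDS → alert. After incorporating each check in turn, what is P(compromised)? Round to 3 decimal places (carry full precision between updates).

0.729

After the outbound-traffic monitor='anomaly': P(compromised) = 0.65·0.7500 / (0.65·0.7500 + 0.45·0.2500) ≈ 0.8125
After the IDS='quiet': P(compromised) = 0.15·0.8125 / (0.15·0.8125 + 0.55·0.1875) ≈ 0.5417
After the outbound-traffic monitor='normal': P(compromised) = 0.35·0.5417 / (0.35·0.5417 + 0.55·0.4583) ≈ 0.4292
After the IDS='alert': P(compromised) = 0.85·0.4292 / (0.85·0.4292 + 0.45·0.5708) ≈ 0.5869
After the IDS='alert': P(compromised) = 0.85·0.5869 / (0.85·0.5869 + 0.45·0.4131) ≈ 0.7285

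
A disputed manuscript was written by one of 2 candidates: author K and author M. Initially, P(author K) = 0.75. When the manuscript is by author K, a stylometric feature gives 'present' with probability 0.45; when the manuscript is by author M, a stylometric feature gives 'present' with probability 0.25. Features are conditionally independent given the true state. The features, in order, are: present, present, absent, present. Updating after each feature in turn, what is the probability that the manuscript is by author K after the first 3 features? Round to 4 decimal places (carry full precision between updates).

0.8770

Each posterior becomes the prior for the next update.
After 'present': P(author K) = 0.45·0.7500 / (0.45·0.7500 + 0.25·0.2500) ≈ 0.8438
After 'present': P(author K) = 0.45·0.8438 / (0.45·0.8438 + 0.25·0.1562) ≈ 0.9067
After 'absent': P(author K) = 0.55·0.9067 / (0.55·0.9067 + 0.75·0.0933) ≈ 0.8770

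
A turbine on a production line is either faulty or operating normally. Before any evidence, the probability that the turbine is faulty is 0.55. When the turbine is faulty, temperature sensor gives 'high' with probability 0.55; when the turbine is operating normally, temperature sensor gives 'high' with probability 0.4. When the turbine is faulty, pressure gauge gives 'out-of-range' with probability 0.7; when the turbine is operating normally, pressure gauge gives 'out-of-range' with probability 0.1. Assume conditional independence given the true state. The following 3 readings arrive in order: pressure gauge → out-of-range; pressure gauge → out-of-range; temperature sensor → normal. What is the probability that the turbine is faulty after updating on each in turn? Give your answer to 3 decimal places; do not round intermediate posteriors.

After pressure gauge='out-of-range': P(faulty) = 0.7·0.5500 / (0.7·0.5500 + 0.1·0.4500) ≈ 0.8953
After pressure gauge='out-of-range': P(faulty) = 0.7·0.8953 / (0.7·0.8953 + 0.1·0.1047) ≈ 0.9836
After temperature sensor='normal': P(faulty) = 0.45·0.9836 / (0.45·0.9836 + 0.6·0.0164) ≈ 0.9782

0.978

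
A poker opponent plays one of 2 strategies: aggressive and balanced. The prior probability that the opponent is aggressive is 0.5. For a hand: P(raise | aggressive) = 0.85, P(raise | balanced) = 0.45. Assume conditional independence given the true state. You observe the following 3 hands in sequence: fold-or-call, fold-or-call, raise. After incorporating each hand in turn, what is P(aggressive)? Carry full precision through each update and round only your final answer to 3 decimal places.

0.123

Each posterior becomes the prior for the next update.
After 'fold-or-call': P(aggressive) = 0.15·0.5000 / (0.15·0.5000 + 0.55·0.5000) ≈ 0.2143
After 'fold-or-call': P(aggressive) = 0.15·0.2143 / (0.15·0.2143 + 0.55·0.7857) ≈ 0.0692
After 'raise': P(aggressive) = 0.85·0.0692 / (0.85·0.0692 + 0.45·0.9308) ≈ 0.1232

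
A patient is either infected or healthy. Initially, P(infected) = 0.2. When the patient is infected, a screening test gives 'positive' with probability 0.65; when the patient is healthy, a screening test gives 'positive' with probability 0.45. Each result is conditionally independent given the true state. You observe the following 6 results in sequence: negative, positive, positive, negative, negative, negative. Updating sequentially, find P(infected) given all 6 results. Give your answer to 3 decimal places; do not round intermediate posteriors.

0.079

Each posterior becomes the prior for the next update.
After 'negative': P(infected) = 0.35·0.2000 / (0.35·0.2000 + 0.55·0.8000) ≈ 0.1373
After 'positive': P(infected) = 0.65·0.1373 / (0.65·0.1373 + 0.45·0.8627) ≈ 0.1869
After 'positive': P(infected) = 0.65·0.1869 / (0.65·0.1869 + 0.45·0.8131) ≈ 0.2492
After 'negative': P(infected) = 0.35·0.2492 / (0.35·0.2492 + 0.55·0.7508) ≈ 0.1744
After 'negative': P(infected) = 0.35·0.1744 / (0.35·0.1744 + 0.55·0.8256) ≈ 0.1185
After 'negative': P(infected) = 0.35·0.1185 / (0.35·0.1185 + 0.55·0.8815) ≈ 0.0788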